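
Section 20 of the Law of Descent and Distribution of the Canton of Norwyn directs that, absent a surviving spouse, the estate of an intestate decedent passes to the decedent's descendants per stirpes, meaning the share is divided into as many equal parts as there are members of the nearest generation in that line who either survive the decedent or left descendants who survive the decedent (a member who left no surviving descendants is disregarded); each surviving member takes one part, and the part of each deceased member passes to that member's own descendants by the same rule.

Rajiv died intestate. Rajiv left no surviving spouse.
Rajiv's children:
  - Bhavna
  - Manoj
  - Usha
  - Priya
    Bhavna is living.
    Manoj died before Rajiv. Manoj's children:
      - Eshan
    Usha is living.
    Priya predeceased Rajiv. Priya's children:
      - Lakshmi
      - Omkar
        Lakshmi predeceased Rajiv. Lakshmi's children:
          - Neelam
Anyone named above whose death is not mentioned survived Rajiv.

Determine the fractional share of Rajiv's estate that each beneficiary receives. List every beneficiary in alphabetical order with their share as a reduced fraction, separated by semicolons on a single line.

There is no surviving spouse, so the entire estate passes to Rajiv's descendants per stirpes.
The estate is divided into 4 equal shares of 1/4 among Bhavna, Manoj, Usha, Priya.
Bhavna is living and takes 1/4.
Manoj predeceased; the 1/4 allotted to Manoj's branch passes to Manoj's issue by representation.
Eshan is the sole taker at this level and receives the full 1/4.
Usha is living and takes 1/4.
Priya predeceased; the 1/4 allotted to Priya's branch passes to Priya's issue by representation.
The 1/4 is divided into 2 equal shares of 1/8 among Lakshmi, Omkar.
Lakshmi predeceased; the 1/8 allotted to Lakshmi's branch passes to Lakshmi's issue by representation.
Neelam is the sole taker at this level and receives the full 1/8.
Omkar is living and takes 1/8.

Bhavna 1/4; Eshan 1/4; Neelam 1/8; Omkar 1/8; Usha 1/4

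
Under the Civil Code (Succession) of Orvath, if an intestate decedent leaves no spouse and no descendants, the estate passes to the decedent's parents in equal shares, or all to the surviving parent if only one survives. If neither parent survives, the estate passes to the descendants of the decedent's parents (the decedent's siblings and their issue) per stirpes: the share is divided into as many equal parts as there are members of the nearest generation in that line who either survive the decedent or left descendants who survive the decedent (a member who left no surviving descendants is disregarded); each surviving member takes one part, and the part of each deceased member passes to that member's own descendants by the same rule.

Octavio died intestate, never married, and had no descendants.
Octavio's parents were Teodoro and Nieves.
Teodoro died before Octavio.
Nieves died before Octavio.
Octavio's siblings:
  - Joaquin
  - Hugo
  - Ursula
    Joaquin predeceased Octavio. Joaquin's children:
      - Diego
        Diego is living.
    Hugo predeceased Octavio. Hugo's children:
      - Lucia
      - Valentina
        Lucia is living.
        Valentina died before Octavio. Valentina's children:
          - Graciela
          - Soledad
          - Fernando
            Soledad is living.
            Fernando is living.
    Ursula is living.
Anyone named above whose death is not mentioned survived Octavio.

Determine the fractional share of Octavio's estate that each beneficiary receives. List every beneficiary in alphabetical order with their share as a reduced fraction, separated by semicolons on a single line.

Neither parent survives and there are no descendants, so the estate passes to Octavio's siblings and their issue per stirpes.
The estate is divided into 3 equal shares of 1/3 among Joaquin, Hugo, Ursula.
Joaquin predeceased; the 1/3 allotted to Joaquin's branch passes to Joaquin's issue by representation.
Diego is the sole taker at this level and receives the full 1/3.
Hugo predeceased; the 1/3 allotted to Hugo's branch passes to Hugo's issue by representation.
The 1/3 is divided into 2 equal shares of 1/6 among Lucia, Valentina.
Lucia is living and takes 1/6.
Valentina predeceased; the 1/6 allotted to Valentina's branch passes to Valentina's issue by representation.
The 1/6 is divided into 3 equal shares of 1/18 among Graciela, Soledad, Fernando.
Graciela is living and takes 1/18.
Soledad is living and takes 1/18.
Fernando is living and takes 1/18.
Ursula is living and takes 1/3.

Diego 1/3; Fernando 1/18; Graciela 1/18; Lucia 1/6; Soledad 1/18; Ursula 1/3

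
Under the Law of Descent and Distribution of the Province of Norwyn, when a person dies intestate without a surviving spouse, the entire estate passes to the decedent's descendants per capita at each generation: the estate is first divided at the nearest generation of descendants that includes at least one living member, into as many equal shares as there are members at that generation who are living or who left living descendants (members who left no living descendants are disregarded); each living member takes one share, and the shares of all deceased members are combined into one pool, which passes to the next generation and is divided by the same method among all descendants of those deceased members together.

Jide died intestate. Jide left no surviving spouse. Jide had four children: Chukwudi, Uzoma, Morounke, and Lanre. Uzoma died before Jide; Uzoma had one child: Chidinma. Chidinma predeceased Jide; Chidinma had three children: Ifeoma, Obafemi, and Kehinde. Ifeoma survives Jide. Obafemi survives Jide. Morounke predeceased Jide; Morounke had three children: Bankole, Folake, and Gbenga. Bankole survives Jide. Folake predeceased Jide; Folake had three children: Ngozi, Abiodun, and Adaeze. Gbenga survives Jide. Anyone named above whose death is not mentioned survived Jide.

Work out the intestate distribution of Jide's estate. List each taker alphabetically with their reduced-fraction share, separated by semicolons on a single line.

There is no surviving spouse, so the entire estate passes to Jide's descendants per capita at each generation.
At generation 1 (Chukwudi, Uzoma, Morounke, Lanre) there are 4 shares of (1)/4 = 1/4 each.
Living: Chukwudi and Lanre — each takes 1/4.
Deceased: Uzoma and Morounke. Their combined 1/2 is pooled and carried to generation 2.
At generation 2 (Chidinma, Bankole, Folake, Gbenga) there are 4 shares of (1/2)/4 = 1/8 each.
Living: Bankole and Gbenga — each takes 1/8.
Deceased: Chidinma and Folake. Their combined 1/4 is pooled and carried to generation 3.
At generation 3 (Ifeoma, Obafemi, Kehinde, Ngozi, Abiodun, Adaeze) there are 6 shares of (1/4)/6 = 1/24 each.
Living: Ifeoma, Obafemi, Kehinde, Ngozi, Abiodun, and Adaeze — each takes 1/24.

Abiodun 1/24; Adaeze 1/24; Bankole 1/8; Chukwudi 1/4; Gbenga 1/8; Ifeoma 1/24; Kehinde 1/24; Lanre 1/4; Ngozi 1/24; Obafemi 1/24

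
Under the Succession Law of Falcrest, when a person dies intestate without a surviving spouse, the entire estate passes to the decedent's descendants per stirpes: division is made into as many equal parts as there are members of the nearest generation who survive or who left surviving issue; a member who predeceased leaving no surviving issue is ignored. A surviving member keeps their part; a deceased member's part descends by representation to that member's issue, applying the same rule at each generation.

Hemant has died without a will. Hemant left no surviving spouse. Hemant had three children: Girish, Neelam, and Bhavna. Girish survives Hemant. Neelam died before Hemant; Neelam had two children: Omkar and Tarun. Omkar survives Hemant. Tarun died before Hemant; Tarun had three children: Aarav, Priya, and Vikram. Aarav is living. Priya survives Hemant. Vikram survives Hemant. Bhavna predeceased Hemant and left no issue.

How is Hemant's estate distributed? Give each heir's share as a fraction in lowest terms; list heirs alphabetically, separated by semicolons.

There is no surviving spouse, so the entire estate passes to Hemant's descendants per stirpes.
Bhavna left no surviving issue, so that branch lapses and is disregarded.
The estate is divided into 2 equal shares of 1/2 among Girish, Neelam.
Girish is living and takes 1/2.
Neelam predeceased; the 1/2 allotted to Neelam's branch passes to Neelam's issue by representation.
The 1/2 is divided into 2 equal shares of 1/4 among Omkar, Tarun.
Omkar is living and takes 1/4.
Tarun predeceased; the 1/4 allotted to Tarun's branch passes to Tarun's issue by representation.
The 1/4 is divided into 3 equal shares of 1/12 among Aarav, Priya, Vikram.
Aarav is living and takes 1/12.
Priya is living and takes 1/12.
Vikram is living and takes 1/12.

Aarav 1/12; Girish 1/2; Omkar 1/4; Priya 1/12; Vikram 1/12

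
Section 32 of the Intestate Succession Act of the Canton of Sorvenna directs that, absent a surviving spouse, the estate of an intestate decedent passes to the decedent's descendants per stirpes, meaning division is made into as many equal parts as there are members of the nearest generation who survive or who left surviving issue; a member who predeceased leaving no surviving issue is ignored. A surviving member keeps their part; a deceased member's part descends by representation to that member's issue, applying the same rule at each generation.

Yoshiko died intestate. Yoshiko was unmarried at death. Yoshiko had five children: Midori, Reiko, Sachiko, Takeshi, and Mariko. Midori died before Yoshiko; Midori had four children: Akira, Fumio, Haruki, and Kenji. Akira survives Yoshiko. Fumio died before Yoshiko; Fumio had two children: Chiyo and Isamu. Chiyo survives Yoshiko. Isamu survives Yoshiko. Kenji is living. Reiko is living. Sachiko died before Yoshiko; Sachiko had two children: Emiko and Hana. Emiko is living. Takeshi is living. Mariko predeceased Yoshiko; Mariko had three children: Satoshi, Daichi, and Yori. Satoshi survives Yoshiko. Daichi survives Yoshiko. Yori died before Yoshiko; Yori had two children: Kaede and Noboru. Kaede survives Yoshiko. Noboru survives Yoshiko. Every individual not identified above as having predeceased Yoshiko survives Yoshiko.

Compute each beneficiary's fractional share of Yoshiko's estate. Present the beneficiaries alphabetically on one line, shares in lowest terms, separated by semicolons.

Akira 1/20; Chiyo 1/40; Daichi 1/15; Emiko 1/10; Hana 1/10; Haruki 1/20; Isamu 1/40; Kaede 1/30; Kenji 1/20; Noboru 1/30; Reiko 1/5; Satoshi 1/15; Takeshi 1/5

There is no surviving spouse, so the entire estate passes to Yoshiko's descendants per stirpes.
The estate is divided into 5 equal shares of 1/5 among Midori, Reiko, Sachiko, Takeshi, Mariko.
Midori predeceased; the 1/5 allotted to Midori's branch passes to Midori's issue by representation.
The 1/5 is divided into 4 equal shares of 1/20 among Akira, Fumio, Haruki, Kenji.
Akira is living and takes 1/20.
Fumio predeceased; the 1/20 allotted to Fumio's branch passes to Fumio's issue by representation.
The 1/20 is divided into 2 equal shares of 1/40 among Chiyo, Isamu.
Chiyo is living and takes 1/40.
Isamu is living and takes 1/40.
Haruki is living and takes 1/20.
Kenji is living and takes 1/20.
Reiko is living and takes 1/5.
Sachiko predeceased; the 1/5 allotted to Sachiko's branch passes to Sachiko's issue by representation.
The 1/5 is divided into 2 equal shares of 1/10 among Emiko, Hana.
Emiko is living and takes 1/10.
Hana is living and takes 1/10.
Takeshi is living and takes 1/5.
Mariko predeceased; the 1/5 allotted to Mariko's branch passes to Mariko's issue by representation.
The 1/5 is divided into 3 equal shares of 1/15 among Satoshi, Daichi, Yori.
Satoshi is living and takes 1/15.
Daichi is living and takes 1/15.
Yori predeceased; the 1/15 allotted to Yori's branch passes to Yori's issue by representation.
The 1/15 is divided into 2 equal shares of 1/30 among Kaede, Noboru.
Kaede is living and takes 1/30.
Noboru is living and takes 1/30.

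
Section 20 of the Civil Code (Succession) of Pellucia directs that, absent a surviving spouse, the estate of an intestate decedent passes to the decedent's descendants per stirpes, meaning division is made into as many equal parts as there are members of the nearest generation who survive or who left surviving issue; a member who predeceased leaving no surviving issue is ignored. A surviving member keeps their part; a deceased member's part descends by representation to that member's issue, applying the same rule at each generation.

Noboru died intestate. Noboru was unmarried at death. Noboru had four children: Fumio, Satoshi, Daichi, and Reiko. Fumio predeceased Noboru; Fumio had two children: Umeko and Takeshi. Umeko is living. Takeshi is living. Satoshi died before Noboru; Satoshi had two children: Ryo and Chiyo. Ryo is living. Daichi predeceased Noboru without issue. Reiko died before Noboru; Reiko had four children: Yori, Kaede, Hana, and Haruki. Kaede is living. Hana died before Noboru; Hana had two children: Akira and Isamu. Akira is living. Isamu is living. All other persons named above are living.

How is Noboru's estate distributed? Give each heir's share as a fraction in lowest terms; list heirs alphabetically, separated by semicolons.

Akira 1/24; Chiyo 1/6; Haruki 1/12; Isamu 1/24; Kaede 1/12; Ryo 1/6; Takeshi 1/6; Umeko 1/6; Yori 1/12

There is no surviving spouse, so the entire estate passes to Noboru's descendants per stirpes.
Daichi left no surviving issue, so that branch lapses and is disregarded.
The estate is divided into 3 equal shares of 1/3 among Fumio, Satoshi, Reiko.
Fumio predeceased; the 1/3 allotted to Fumio's branch passes to Fumio's issue by representation.
The 1/3 is divided into 2 equal shares of 1/6 among Umeko, Takeshi.
Umeko is living and takes 1/6.
Takeshi is living and takes 1/6.
Satoshi predeceased; the 1/3 allotted to Satoshi's branch passes to Satoshi's issue by representation.
The 1/3 is divided into 2 equal shares of 1/6 among Ryo, Chiyo.
Ryo is living and takes 1/6.
Chiyo is living and takes 1/6.
Reiko predeceased; the 1/3 allotted to Reiko's branch passes to Reiko's issue by representation.
The 1/3 is divided into 4 equal shares of 1/12 among Yori, Kaede, Hana, Haruki.
Yori is living and takes 1/12.
Kaede is living and takes 1/12.
Hana predeceased; the 1/12 allotted to Hana's branch passes to Hana's issue by representation.
The 1/12 is divided into 2 equal shares of 1/24 among Akira, Isamu.
Akira is living and takes 1/24.
Isamu is living and takes 1/24.
Haruki is living and takes 1/12.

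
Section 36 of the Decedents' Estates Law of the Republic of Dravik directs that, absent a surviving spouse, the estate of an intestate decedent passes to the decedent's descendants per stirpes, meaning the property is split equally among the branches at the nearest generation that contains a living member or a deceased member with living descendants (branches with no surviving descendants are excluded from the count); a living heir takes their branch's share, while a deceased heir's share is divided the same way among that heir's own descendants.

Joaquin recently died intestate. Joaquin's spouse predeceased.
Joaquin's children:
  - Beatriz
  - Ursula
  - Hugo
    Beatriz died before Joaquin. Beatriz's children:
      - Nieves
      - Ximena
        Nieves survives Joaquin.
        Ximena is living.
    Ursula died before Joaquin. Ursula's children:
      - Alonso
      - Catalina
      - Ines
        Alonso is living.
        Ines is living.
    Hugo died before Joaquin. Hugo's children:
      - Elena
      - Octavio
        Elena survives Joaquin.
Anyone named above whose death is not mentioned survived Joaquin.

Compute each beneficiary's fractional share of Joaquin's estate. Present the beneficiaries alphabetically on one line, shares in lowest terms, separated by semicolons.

There is no surviving spouse, so the entire estate passes to Joaquin's descendants per stirpes.
The estate is divided into 3 equal shares of 1/3 among Beatriz, Ursula, Hugo.
Beatriz predeceased; the 1/3 allotted to Beatriz's branch passes to Beatriz's issue by representation.
The 1/3 is divided into 2 equal shares of 1/6 among Nieves, Ximena.
Nieves is living and takes 1/6.
Ximena is living and takes 1/6.
Ursula predeceased; the 1/3 allotted to Ursula's branch passes to Ursula's issue by representation.
The 1/3 is divided into 3 equal shares of 1/9 among Alonso, Catalina, Ines.
Alonso is living and takes 1/9.
Catalina is living and takes 1/9.
Ines is living and takes 1/9.
Hugo predeceased; the 1/3 allotted to Hugo's branch passes to Hugo's issue by representation.
The 1/3 is divided into 2 equal shares of 1/6 among Elena, Octavio.
Elena is living and takes 1/6.
Octavio is living and takes 1/6.

Alonso 1/9; Catalina 1/9; Elena 1/6; Ines 1/9; Nieves 1/6; Octavio 1/6; Ximena 1/6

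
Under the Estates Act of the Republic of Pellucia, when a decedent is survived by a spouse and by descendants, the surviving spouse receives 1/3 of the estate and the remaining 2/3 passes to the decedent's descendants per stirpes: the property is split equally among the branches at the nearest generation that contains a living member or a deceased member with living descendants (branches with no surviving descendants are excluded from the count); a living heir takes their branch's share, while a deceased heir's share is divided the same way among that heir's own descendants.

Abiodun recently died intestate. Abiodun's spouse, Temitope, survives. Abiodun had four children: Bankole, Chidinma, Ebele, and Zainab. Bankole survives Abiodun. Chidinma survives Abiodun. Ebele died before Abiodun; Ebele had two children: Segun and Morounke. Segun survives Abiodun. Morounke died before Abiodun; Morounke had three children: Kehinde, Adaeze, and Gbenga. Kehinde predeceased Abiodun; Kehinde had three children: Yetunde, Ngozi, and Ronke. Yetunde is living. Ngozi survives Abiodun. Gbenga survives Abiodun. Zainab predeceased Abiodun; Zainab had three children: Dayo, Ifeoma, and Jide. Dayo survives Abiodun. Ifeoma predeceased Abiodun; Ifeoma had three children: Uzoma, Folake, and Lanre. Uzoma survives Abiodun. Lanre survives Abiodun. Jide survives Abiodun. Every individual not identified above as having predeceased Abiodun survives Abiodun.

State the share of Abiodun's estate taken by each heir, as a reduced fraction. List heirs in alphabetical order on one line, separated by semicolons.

Adaeze 1/36; Bankole 1/6; Chidinma 1/6; Dayo 1/18; Folake 1/54; Gbenga 1/36; Jide 1/18; Lanre 1/54; Ngozi 1/108; Ronke 1/108; Segun 1/12; Temitope 1/3; Uzoma 1/54; Yetunde 1/108

Temitope, as surviving spouse, takes 1/3.
The remaining 2/3 passes to Abiodun's descendants per stirpes.
The 2/3 is divided into 4 equal shares of 1/6 among Bankole, Chidinma, Ebele, Zainab.
Bankole is living and takes 1/6.
Chidinma is living and takes 1/6.
Ebele predeceased; the 1/6 allotted to Ebele's branch passes to Ebele's issue by representation.
The 1/6 is divided into 2 equal shares of 1/12 among Segun, Morounke.
Segun is living and takes 1/12.
Morounke predeceased; the 1/12 allotted to Morounke's branch passes to Morounke's issue by representation.
The 1/12 is divided into 3 equal shares of 1/36 among Kehinde, Adaeze, Gbenga.
Kehinde predeceased; the 1/36 allotted to Kehinde's branch passes to Kehinde's issue by representation.
The 1/36 is divided into 3 equal shares of 1/108 among Yetunde, Ngozi, Ronke.
Yetunde is living and takes 1/108.
Ngozi is living and takes 1/108.
Ronke is living and takes 1/108.
Adaeze is living and takes 1/36.
Gbenga is living and takes 1/36.
Zainab predeceased; the 1/6 allotted to Zainab's branch passes to Zainab's issue by representation.
The 1/6 is divided into 3 equal shares of 1/18 among Dayo, Ifeoma, Jide.
Dayo is living and takes 1/18.
Ifeoma predeceased; the 1/18 allotted to Ifeoma's branch passes to Ifeoma's issue by representation.
The 1/18 is divided into 3 equal shares of 1/54 among Uzoma, Folake, Lanre.
Uzoma is living and takes 1/54.
Folake is living and takes 1/54.
Lanre is living and takes 1/54.
Jide is living and takes 1/18.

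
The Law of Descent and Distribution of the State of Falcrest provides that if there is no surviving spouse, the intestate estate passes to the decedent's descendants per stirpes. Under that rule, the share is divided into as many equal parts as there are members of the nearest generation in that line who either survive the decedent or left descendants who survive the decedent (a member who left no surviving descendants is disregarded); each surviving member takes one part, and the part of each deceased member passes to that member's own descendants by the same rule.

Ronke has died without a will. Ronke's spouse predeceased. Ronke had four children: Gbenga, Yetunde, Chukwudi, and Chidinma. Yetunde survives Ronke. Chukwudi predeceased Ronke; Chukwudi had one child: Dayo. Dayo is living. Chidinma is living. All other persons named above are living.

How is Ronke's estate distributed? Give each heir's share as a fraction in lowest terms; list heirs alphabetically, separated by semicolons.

Chidinma 1/4; Dayo 1/4; Gbenga 1/4; Yetunde 1/4

There is no surviving spouse, so the entire estate passes to Ronke's descendants per stirpes.
The estate is divided into 4 equal shares of 1/4 among Gbenga, Yetunde, Chukwudi, Chidinma.
Gbenga is living and takes 1/4.
Yetunde is living and takes 1/4.
Chukwudi predeceased; the 1/4 allotted to Chukwudi's branch passes to Chukwudi's issue by representation.
Dayo is the sole taker at this level and receives the full 1/4.
Chidinma is living and takes 1/4.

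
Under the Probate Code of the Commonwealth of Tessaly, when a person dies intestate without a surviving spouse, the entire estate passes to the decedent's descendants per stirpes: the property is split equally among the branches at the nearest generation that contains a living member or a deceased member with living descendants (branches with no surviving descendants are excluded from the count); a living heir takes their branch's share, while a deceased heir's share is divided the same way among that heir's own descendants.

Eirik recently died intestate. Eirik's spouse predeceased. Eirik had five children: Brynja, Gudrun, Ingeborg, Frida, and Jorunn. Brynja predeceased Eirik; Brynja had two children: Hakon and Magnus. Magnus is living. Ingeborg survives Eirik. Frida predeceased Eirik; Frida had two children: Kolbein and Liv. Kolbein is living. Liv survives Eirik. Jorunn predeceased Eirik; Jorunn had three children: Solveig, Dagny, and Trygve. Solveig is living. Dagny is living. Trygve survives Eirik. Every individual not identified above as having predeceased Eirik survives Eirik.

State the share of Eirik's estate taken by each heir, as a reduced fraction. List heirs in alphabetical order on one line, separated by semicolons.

There is no surviving spouse, so the entire estate passes to Eirik's descendants per stirpes.
The estate is divided into 5 equal shares of 1/5 among Brynja, Gudrun, Ingeborg, Frida, Jorunn.
Brynja predeceased; the 1/5 allotted to Brynja's branch passes to Brynja's issue by representation.
The 1/5 is divided into 2 equal shares of 1/10 among Hakon, Magnus.
Hakon is living and takes 1/10.
Magnus is living and takes 1/10.
Gudrun is living and takes 1/5.
Ingeborg is living and takes 1/5.
Frida predeceased; the 1/5 allotted to Frida's branch passes to Frida's issue by representation.
The 1/5 is divided into 2 equal shares of 1/10 among Kolbein, Liv.
Kolbein is living and takes 1/10.
Liv is living and takes 1/10.
Jorunn predeceased; the 1/5 allotted to Jorunn's branch passes to Jorunn's issue by representation.
The 1/5 is divided into 3 equal shares of 1/15 among Solveig, Dagny, Trygve.
Solveig is living and takes 1/15.
Dagny is living and takes 1/15.
Trygve is living and takes 1/15.

Dagny 1/15; Gudrun 1/5; Hakon 1/10; Ingeborg 1/5; Kolbein 1/10; Liv 1/10; Magnus 1/10; Solveig 1/15; Trygve 1/15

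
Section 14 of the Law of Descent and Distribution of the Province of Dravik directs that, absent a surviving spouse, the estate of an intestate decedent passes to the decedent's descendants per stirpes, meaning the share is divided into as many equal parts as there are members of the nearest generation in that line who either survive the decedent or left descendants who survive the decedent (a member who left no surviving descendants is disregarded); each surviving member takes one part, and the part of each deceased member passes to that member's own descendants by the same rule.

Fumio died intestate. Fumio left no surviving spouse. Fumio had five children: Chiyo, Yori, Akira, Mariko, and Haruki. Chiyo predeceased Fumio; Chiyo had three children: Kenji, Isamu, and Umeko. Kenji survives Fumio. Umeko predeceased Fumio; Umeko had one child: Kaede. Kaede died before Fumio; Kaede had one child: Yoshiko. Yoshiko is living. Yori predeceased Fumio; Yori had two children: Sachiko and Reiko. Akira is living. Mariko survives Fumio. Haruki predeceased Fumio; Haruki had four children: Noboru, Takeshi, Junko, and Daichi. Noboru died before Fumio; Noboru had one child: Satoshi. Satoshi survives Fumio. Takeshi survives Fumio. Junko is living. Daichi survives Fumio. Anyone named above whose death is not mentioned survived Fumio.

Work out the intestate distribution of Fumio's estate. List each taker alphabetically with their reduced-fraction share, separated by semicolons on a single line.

There is no surviving spouse, so the entire estate passes to Fumio's descendants per stirpes.
The estate is divided into 5 equal shares of 1/5 among Chiyo, Yori, Akira, Mariko, Haruki.
Chiyo predeceased; the 1/5 allotted to Chiyo's branch passes to Chiyo's issue by representation.
The 1/5 is divided into 3 equal shares of 1/15 among Kenji, Isamu, Umeko.
Kenji is living and takes 1/15.
Isamu is living and takes 1/15.
Umeko predeceased; the 1/15 allotted to Umeko's branch passes to Umeko's issue by representation.
Kaede's line is the sole branch at this level, so the full 1/15 passes to Kaede's issue by representation.
Yoshiko is the sole taker at this level and receives the full 1/15.
Yori predeceased; the 1/5 allotted to Yori's branch passes to Yori's issue by representation.
The 1/5 is divided into 2 equal shares of 1/10 among Sachiko, Reiko.
Sachiko is living and takes 1/10.
Reiko is living and takes 1/10.
Akira is living and takes 1/5.
Mariko is living and takes 1/5.
Haruki predeceased; the 1/5 allotted to Haruki's branch passes to Haruki's issue by representation.
The 1/5 is divided into 4 equal shares of 1/20 among Noboru, Takeshi, Junko, Daichi.
Noboru predeceased; the 1/20 allotted to Noboru's branch passes to Noboru's issue by representation.
Satoshi is the sole taker at this level and receives the full 1/20.
Takeshi is living and takes 1/20.
Junko is living and takes 1/20.
Daichi is living and takes 1/20.

Akira 1/5; Daichi 1/20; Isamu 1/15; Junko 1/20; Kenji 1/15; Mariko 1/5; Reiko 1/10; Sachiko 1/10; Satoshi 1/20; Takeshi 1/20; Yoshiko 1/15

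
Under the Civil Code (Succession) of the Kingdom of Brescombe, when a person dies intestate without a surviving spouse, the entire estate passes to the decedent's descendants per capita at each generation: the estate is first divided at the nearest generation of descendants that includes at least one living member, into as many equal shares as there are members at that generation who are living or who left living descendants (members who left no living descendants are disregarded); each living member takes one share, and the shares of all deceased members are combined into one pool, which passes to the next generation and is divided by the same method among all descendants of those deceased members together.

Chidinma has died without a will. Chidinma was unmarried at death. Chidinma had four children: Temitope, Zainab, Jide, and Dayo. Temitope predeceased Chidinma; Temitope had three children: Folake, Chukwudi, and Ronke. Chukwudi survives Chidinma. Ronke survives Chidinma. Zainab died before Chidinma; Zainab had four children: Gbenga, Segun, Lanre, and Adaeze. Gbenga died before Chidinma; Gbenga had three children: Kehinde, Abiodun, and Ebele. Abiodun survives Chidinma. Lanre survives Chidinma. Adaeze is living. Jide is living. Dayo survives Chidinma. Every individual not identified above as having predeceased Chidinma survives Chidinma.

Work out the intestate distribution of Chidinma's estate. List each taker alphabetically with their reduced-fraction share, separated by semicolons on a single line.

There is no surviving spouse, so the entire estate passes to Chidinma's descendants per capita at each generation.
At generation 1 (Temitope, Zainab, Jide, Dayo) there are 4 shares of (1)/4 = 1/4 each.
Living: Jide and Dayo — each takes 1/4.
Deceased: Temitope and Zainab. Their combined 1/2 is pooled and carried to generation 2.
At generation 2 (Folake, Chukwudi, Ronke, Gbenga, Segun, Lanre, Adaeze) there are 7 shares of (1/2)/7 = 1/14 each.
Living: Folake, Chukwudi, Ronke, Segun, Lanre, and Adaeze — each takes 1/14.
Deceased: Gbenga. That 1/14 share is carried to generation 3.
At generation 3 (Kehinde, Abiodun, Ebele) there are 3 shares of (1/14)/3 = 1/42 each.
Living: Kehinde, Abiodun, and Ebele — each takes 1/42.

Abiodun 1/42; Adaeze 1/14; Chukwudi 1/14; Dayo 1/4; Ebele 1/42; Folake 1/14; Jide 1/4; Kehinde 1/42; Lanre 1/14; Ronke 1/14; Segun 1/14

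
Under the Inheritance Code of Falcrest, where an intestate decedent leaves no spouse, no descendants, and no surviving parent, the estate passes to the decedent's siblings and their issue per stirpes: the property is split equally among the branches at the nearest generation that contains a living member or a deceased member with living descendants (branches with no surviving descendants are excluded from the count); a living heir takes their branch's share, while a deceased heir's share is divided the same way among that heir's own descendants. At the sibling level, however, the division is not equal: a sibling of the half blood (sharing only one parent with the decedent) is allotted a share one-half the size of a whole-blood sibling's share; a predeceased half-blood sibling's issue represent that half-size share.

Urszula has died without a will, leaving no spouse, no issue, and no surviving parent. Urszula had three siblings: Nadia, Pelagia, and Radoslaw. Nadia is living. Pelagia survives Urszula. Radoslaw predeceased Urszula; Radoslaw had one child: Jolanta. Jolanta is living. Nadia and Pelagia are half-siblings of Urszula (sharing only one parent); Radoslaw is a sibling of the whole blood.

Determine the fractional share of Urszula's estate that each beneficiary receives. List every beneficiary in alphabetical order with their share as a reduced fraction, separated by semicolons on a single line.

Jolanta 1/2; Nadia 1/4; Pelagia 1/4

No spouse, descendants, or parent survives, so the estate passes to Urszula's siblings per stirpes.
Half-blood siblings count for one-half the weight of whole-blood siblings at the initial division.
Dividing 1 in proportion to weights (total weight 2): Nadia (weight 1/2) → 1/4; Pelagia (weight 1/2) → 1/4; Radoslaw (weight 1) → 1/2.
Nadia is living and takes 1/4.
Pelagia is living and takes 1/4.
Radoslaw predeceased; the 1/2 allotted to Radoslaw's branch passes to Radoslaw's issue by representation.
Jolanta is the sole taker at this level and receives the full 1/2.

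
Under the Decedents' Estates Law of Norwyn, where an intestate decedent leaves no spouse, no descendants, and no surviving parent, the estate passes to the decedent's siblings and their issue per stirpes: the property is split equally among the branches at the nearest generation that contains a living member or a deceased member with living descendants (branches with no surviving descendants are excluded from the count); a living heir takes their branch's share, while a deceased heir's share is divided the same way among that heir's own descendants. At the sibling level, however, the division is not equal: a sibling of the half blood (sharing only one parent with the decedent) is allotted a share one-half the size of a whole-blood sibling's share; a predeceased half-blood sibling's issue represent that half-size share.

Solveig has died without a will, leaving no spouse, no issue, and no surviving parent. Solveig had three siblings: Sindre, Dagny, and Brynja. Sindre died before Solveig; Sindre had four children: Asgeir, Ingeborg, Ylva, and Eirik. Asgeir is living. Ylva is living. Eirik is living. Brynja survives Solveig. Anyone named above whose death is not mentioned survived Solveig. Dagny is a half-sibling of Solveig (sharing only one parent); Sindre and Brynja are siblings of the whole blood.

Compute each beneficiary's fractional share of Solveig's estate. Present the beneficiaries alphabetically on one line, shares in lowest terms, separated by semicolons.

Asgeir 1/10; Brynja 2/5; Dagny 1/5; Eirik 1/10; Ingeborg 1/10; Ylva 1/10

No spouse, descendants, or parent survives, so the estate passes to Solveig's siblings per stirpes.
Half-blood siblings count for one-half the weight of whole-blood siblings at the initial division.
Dividing 1 in proportion to weights (total weight 5/2): Sindre (weight 1) → 2/5; Dagny (weight 1/2) → 1/5; Brynja (weight 1) → 2/5.
Sindre predeceased; the 2/5 allotted to Sindre's branch passes to Sindre's issue by representation.
The 2/5 is divided into 4 equal shares of 1/10 among Asgeir, Ingeborg, Ylva, Eirik.
Asgeir is living and takes 1/10.
Ingeborg is living and takes 1/10.
Ylva is living and takes 1/10.
Eirik is living and takes 1/10.
Dagny is living and takes 1/5.
Brynja is living and takes 2/5.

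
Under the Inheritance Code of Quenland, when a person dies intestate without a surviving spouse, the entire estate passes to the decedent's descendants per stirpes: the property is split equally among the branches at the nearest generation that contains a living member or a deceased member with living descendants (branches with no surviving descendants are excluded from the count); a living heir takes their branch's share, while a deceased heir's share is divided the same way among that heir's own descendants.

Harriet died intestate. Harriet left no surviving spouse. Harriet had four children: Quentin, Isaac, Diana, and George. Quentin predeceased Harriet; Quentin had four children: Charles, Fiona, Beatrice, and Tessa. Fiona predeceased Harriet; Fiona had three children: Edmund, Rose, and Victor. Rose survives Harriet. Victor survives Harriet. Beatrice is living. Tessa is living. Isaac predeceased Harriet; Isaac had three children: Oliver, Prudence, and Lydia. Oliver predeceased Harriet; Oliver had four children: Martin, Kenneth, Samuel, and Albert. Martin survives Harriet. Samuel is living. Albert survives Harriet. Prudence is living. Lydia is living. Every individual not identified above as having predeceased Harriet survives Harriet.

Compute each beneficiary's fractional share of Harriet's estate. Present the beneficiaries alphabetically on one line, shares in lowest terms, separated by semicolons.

Albert 1/48; Beatrice 1/16; Charles 1/16; Diana 1/4; Edmund 1/48; George 1/4; Kenneth 1/48; Lydia 1/12; Martin 1/48; Prudence 1/12; Rose 1/48; Samuel 1/48; Tessa 1/16; Victor 1/48

There is no surviving spouse, so the entire estate passes to Harriet's descendants per stirpes.
The estate is divided into 4 equal shares of 1/4 among Quentin, Isaac, Diana, George.
Quentin predeceased; the 1/4 allotted to Quentin's branch passes to Quentin's issue by representation.
The 1/4 is divided into 4 equal shares of 1/16 among Charles, Fiona, Beatrice, Tessa.
Charles is living and takes 1/16.
Fiona predeceased; the 1/16 allotted to Fiona's branch passes to Fiona's issue by representation.
The 1/16 is divided into 3 equal shares of 1/48 among Edmund, Rose, Victor.
Edmund is living and takes 1/48.
Rose is living and takes 1/48.
Victor is living and takes 1/48.
Beatrice is living and takes 1/16.
Tessa is living and takes 1/16.
Isaac predeceased; the 1/4 allotted to Isaac's branch passes to Isaac's issue by representation.
The 1/4 is divided into 3 equal shares of 1/12 among Oliver, Prudence, Lydia.
Oliver predeceased; the 1/12 allotted to Oliver's branch passes to Oliver's issue by representation.
The 1/12 is divided into 4 equal shares of 1/48 among Martin, Kenneth, Samuel, Albert.
Martin is living and takes 1/48.
Kenneth is living and takes 1/48.
Samuel is living and takes 1/48.
Albert is living and takes 1/48.
Prudence is living and takes 1/12.
Lydia is living and takes 1/12.
Diana is living and takes 1/4.
George is living and takes 1/4.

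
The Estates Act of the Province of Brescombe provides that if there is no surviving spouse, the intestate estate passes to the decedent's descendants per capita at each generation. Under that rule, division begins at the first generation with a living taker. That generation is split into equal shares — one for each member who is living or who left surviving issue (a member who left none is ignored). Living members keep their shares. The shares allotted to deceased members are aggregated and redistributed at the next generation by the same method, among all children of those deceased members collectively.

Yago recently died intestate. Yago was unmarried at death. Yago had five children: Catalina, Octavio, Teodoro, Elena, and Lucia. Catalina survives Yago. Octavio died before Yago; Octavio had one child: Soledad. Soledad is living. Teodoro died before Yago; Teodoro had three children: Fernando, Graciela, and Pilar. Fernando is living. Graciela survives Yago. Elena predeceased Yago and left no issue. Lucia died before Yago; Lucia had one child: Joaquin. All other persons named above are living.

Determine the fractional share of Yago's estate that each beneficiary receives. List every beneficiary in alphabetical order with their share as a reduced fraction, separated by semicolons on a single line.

Catalina 1/4; Fernando 3/20; Graciela 3/20; Joaquin 3/20; Pilar 3/20; Soledad 3/20

There is no surviving spouse, so the entire estate passes to Yago's descendants per capita at each generation.
At generation 1 (Catalina, Octavio, Teodoro, Lucia) there are 4 shares of (1)/4 = 1/4 each.
Living: Catalina — each takes 1/4.
Deceased: Octavio, Teodoro, and Lucia. Their combined 3/4 is pooled and carried to generation 2.
At generation 2 (Soledad, Fernando, Graciela, Pilar, Joaquin) there are 5 shares of (3/4)/5 = 3/20 each.
Living: Soledad, Fernando, Graciela, Pilar, and Joaquin — each takes 3/20.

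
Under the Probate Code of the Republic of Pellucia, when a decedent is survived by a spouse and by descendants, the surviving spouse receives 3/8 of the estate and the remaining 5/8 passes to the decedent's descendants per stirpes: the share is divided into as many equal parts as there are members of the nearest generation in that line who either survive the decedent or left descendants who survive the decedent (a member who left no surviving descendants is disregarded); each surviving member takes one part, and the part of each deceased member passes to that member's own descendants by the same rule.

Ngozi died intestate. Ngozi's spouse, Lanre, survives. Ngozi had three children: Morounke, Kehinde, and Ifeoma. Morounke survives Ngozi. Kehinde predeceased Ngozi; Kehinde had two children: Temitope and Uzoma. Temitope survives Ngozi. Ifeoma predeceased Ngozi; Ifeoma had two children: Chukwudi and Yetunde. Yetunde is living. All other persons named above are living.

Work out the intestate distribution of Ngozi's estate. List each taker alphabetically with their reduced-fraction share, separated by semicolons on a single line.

Lanre, as surviving spouse, takes 3/8.
The remaining 5/8 passes to Ngozi's descendants per stirpes.
The 5/8 is divided into 3 equal shares of 5/24 among Morounke, Kehinde, Ifeoma.
Morounke is living and takes 5/24.
Kehinde predeceased; the 5/24 allotted to Kehinde's branch passes to Kehinde's issue by representation.
The 5/24 is divided into 2 equal shares of 5/48 among Temitope, Uzoma.
Temitope is living and takes 5/48.
Uzoma is living and takes 5/48.
Ifeoma predeceased; the 5/24 allotted to Ifeoma's branch passes to Ifeoma's issue by representation.
The 5/24 is divided into 2 equal shares of 5/48 among Chukwudi, Yetunde.
Chukwudi is living and takes 5/48.
Yetunde is living and takes 5/48.

Chukwudi 5/48; Lanre 3/8; Morounke 5/24; Temitope 5/48; Uzoma 5/48; Yetunde 5/48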